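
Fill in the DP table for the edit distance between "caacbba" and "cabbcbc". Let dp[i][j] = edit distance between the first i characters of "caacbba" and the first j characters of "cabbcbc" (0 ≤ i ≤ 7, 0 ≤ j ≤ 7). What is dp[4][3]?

   ''  c  a  b  b  c  b  c
''  0  1  2  3  4  5  6  7
 c  1  0  1  2  3  4  5  6
 a  2  1  0  1  2  3  4  5
 a  3  2  1  1  2  3  4  5
 c  4  3  2  2  2  2  3  4
 b  5  4  3  2  2  3  2  3
 b  6  5  4  3  2  3  3  3
 a  7  6  5  4  3  3  4  4

2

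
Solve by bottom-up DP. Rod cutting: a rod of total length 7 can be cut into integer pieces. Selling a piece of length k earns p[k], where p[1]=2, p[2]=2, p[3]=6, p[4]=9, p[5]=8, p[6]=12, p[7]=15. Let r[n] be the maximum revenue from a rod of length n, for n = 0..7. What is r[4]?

9

   n    0    1    2    3    4    5    6    7
r[n]    0    2    4    6    9   11   13   15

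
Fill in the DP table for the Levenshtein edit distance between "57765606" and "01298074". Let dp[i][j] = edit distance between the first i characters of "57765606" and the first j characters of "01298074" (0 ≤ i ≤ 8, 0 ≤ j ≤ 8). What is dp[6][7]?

   ''  0  1  2  9  8  0  7  4
''  0  1  2  3  4  5  6  7  8
 5  1  1  2  3  4  5  6  7  8
 7  2  2  2  3  4  5  6  6  7
 7  3  3  3  3  4  5  6  6  7
 6  4  4  4  4  4  5  6  7  7
 5  5  5  5  5  5  5  6  7  8
 6  6  6  6  6  6  6  6  7  8
 0  7  6  7  7  7  7  6  7  8
 6  8  7  7  8  8  8  7  7  8

7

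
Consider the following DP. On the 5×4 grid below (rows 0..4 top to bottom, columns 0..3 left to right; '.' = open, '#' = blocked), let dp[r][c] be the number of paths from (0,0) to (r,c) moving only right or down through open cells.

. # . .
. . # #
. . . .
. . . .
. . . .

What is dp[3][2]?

5

r\c   0   1   2   3
  0   1   0   0   0
  1   1   1   0   0
  2   1   2   2   2
  3   1   3   5   7
  4   1   4   9  16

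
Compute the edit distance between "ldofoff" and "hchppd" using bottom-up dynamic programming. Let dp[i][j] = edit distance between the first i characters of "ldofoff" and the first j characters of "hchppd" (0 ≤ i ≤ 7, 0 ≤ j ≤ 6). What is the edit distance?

   ''  h  c  h  p  p  d
''  0  1  2  3  4  5  6
 l  1  1  2  3  4  5  6
 d  2  2  2  3  4  5  5
 o  3  3  3  3  4  5  6
 f  4  4  4  4  4  5  6
 o  5  5  5  5  5  5  6
 f  6  6  6  6  6  6  6
 f  7  7  7  7  7  7  7

7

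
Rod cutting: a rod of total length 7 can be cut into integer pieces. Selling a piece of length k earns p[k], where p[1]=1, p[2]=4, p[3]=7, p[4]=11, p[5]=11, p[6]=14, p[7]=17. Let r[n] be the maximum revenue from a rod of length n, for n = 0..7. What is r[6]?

   n    0    1    2    3    4    5    6    7
r[n]    0    1    4    7   11   12   15   18

15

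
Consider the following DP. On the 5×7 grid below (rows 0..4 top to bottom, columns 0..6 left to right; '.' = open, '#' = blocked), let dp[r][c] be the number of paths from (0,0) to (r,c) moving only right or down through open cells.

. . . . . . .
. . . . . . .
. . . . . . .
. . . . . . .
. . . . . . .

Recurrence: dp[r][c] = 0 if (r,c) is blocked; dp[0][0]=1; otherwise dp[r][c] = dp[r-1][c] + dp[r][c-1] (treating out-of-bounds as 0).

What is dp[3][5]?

56

r\c   0   1   2   3   4   5   6
  0   1   1   1   1   1   1   1
  1   1   2   3   4   5   6   7
  2   1   3   6  10  15  21  28
  3   1   4  10  20  35  56  84
  4   1   5  15  35  70 126 210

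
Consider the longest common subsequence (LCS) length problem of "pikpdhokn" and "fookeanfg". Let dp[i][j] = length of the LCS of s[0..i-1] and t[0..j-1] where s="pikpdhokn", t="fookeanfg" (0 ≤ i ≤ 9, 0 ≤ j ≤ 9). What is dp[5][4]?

1

   ''  f  o  o  k  e  a  n  f  g
''  0  0  0  0  0  0  0  0  0  0
 p  0  0  0  0  0  0  0  0  0  0
 i  0  0  0  0  0  0  0  0  0  0
 k  0  0  0  0  1  1  1  1  1  1
 p  0  0  0  0  1  1  1  1  1  1
 d  0  0  0  0  1  1  1  1  1  1
 h  0  0  0  0  1  1  1  1  1  1
 o  0  0  1  1  1  1  1  1  1  1
 k  0  0  1  1  2  2  2  2  2  2
 n  0  0  1  1  2  2  2  3  3  3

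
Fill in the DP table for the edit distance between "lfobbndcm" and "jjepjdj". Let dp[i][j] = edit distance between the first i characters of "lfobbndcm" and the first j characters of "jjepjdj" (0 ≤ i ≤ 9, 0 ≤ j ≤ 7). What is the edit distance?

   ''  j  j  e  p  j  d  j
''  0  1  2  3  4  5  6  7
 l  1  1  2  3  4  5  6  7
 f  2  2  2  3  4  5  6  7
 o  3  3  3  3  4  5  6  7
 b  4  4  4  4  4  5  6  7
 b  5  5  5  5  5  5  6  7
 n  6  6  6  6  6  6  6  7
 d  7  7  7  7  7  7  6  7
 c  8  8  8  8  8  8  7  7
 m  9  9  9  9  9  9  8  8

8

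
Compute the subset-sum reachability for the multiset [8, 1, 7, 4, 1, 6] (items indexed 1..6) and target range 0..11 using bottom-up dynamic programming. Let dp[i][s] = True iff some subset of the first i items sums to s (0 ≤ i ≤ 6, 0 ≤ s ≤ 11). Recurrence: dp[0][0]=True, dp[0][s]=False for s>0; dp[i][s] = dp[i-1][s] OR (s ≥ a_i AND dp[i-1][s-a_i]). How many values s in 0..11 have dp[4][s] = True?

i\s   0   1   2   3   4   5   6   7   8   9  10  11
  0   T   F   F   F   F   F   F   F   F   F   F   F
  1   T   F   F   F   F   F   F   F   T   F   F   F
  2   T   T   F   F   F   F   F   F   T   T   F   F
  3   T   T   F   F   F   F   F   T   T   T   F   F
  4   T   T   F   F   T   T   F   T   T   T   F   T
  5   T   T   T   F   T   T   T   T   T   T   T   T
  6   T   T   T   F   T   T   T   T   T   T   T   T

8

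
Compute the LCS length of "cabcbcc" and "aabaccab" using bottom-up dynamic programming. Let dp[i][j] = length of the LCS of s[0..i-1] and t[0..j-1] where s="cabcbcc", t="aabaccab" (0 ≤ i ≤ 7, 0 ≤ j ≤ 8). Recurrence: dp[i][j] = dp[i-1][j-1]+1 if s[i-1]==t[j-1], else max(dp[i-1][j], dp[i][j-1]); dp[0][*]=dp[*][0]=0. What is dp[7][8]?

4

   ''  a  a  b  a  c  c  a  b
''  0  0  0  0  0  0  0  0  0
 c  0  0  0  0  0  1  1  1  1
 a  0  1  1  1  1  1  1  2  2
 b  0  1  1  2  2  2  2  2  3
 c  0  1  1  2  2  3  3  3  3
 b  0  1  1  2  2  3  3  3  4
 c  0  1  1  2  2  3  4  4  4
 c  0  1  1  2  2  3  4  4  4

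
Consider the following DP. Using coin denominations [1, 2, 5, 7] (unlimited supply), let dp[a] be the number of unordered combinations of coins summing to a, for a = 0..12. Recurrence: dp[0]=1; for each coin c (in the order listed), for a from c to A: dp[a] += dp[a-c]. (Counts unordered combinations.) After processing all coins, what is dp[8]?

8

after  coin     0     1     2     3     4     5     6     7     8     9    10    11    12
          1     1     1     1     1     1     1     1     1     1     1     1     1     1
          2     1     1     2     2     3     3     4     4     5     5     6     6     7
          5     1     1     2     2     3     4     5     6     7     8    10    11    13
          7     1     1     2     2     3     4     5     7     8    10    12    14    17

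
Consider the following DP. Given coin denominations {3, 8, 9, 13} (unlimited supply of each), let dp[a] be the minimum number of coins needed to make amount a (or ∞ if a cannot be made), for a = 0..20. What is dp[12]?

2

 a  0  1  2  3  4  5  6  7  8  9 10 11 12 13 14 15 16 17 18 19 20
dp  0  -  -  1  -  -  2  -  1  1  -  2  2  1  3  3  2  2  2  3  3
(- denotes ∞ / unreachable)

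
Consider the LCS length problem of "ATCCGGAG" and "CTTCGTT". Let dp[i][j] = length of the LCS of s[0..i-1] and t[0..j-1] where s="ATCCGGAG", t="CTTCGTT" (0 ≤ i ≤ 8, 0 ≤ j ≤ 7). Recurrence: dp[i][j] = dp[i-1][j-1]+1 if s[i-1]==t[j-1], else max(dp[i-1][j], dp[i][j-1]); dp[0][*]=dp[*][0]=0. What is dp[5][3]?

   ''  C  T  T  C  G  T  T
''  0  0  0  0  0  0  0  0
 A  0  0  0  0  0  0  0  0
 T  0  0  1  1  1  1  1  1
 C  0  1  1  1  2  2  2  2
 C  0  1  1  1  2  2  2  2
 G  0  1  1  1  2  3  3  3
 G  0  1  1  1  2  3  3  3
 A  0  1  1  1  2  3  3  3
 G  0  1  1  1  2  3  3  3

1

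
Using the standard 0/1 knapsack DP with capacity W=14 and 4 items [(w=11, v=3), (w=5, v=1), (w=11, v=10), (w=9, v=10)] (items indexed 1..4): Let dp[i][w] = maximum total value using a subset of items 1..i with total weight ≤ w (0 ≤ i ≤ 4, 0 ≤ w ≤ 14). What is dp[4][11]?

i\w   0   1   2   3   4   5   6   7   8   9  10  11  12  13  14
  0   0   0   0   0   0   0   0   0   0   0   0   0   0   0   0
  1   0   0   0   0   0   0   0   0   0   0   0   3   3   3   3
  2   0   0   0   0   0   1   1   1   1   1   1   3   3   3   3
  3   0   0   0   0   0   1   1   1   1   1   1  10  10  10  10
  4   0   0   0   0   0   1   1   1   1  10  10  10  10  10  11

10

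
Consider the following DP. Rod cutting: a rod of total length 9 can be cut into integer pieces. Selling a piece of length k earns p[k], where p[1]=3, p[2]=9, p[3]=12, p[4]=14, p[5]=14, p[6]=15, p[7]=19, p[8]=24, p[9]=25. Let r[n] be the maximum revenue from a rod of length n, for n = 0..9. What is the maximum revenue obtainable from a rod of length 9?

   n    0    1    2    3    4    5    6    7    8    9
r[n]    0    3    9   12   18   21   27   30   36   39

39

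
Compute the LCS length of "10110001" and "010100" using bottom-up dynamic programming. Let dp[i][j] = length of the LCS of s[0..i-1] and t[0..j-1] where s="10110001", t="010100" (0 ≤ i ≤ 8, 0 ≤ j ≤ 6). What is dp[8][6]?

   ''  0  1  0  1  0  0
''  0  0  0  0  0  0  0
 1  0  0  1  1  1  1  1
 0  0  1  1  2  2  2  2
 1  0  1  2  2  3  3  3
 1  0  1  2  2  3  3  3
 0  0  1  2  3  3  4  4
 0  0  1  2  3  3  4  5
 0  0  1  2  3  3  4  5
 1  0  1  2  3  4  4  5

5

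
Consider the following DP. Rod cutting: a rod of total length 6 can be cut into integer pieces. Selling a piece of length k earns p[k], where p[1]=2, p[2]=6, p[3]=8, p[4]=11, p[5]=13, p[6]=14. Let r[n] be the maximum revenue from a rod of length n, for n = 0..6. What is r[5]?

14

   n    0    1    2    3    4    5    6
r[n]    0    2    6    8   12   14   18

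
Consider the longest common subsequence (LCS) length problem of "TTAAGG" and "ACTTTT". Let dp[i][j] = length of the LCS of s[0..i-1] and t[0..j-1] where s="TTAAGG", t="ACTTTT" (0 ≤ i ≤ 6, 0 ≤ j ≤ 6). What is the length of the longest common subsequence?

   ''  A  C  T  T  T  T
''  0  0  0  0  0  0  0
 T  0  0  0  1  1  1  1
 T  0  0  0  1  2  2  2
 A  0  1  1  1  2  2  2
 A  0  1  1  1  2  2  2
 G  0  1  1  1  2  2  2
 G  0  1  1  1  2  2  2

2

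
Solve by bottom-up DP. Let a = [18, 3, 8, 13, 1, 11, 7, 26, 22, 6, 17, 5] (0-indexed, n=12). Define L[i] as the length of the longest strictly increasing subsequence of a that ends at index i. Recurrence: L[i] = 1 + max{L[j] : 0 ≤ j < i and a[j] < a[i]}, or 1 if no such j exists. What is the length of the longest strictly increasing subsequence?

4

   i    0    1    2    3    4    5    6    7    8    9   10   11
a[i]   18    3    8   13    1   11    7   26   22    6   17    5
L[i]    1    1    2    3    1    3    2    4    4    2    4    2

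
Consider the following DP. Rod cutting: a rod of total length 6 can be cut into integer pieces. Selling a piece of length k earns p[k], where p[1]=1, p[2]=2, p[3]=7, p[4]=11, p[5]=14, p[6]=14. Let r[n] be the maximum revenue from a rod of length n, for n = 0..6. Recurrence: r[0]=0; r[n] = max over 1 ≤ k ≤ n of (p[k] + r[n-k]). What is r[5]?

   n    0    1    2    3    4    5    6
r[n]    0    1    2    7   11   14   15

14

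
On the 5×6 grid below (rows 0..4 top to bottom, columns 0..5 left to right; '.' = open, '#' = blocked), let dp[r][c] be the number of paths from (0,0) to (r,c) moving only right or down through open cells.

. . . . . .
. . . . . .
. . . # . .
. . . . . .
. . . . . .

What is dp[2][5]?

11

r\c   0   1   2   3   4   5
  0   1   1   1   1   1   1
  1   1   2   3   4   5   6
  2   1   3   6   0   5  11
  3   1   4  10  10  15  26
  4   1   5  15  25  40  66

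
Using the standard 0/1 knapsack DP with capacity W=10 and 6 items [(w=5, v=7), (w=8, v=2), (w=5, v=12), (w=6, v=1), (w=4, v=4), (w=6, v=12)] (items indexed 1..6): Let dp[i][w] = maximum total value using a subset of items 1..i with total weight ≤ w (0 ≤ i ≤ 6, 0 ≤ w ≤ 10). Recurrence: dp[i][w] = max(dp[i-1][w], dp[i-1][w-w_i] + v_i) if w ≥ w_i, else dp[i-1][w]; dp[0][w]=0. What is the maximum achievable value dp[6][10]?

i\w   0   1   2   3   4   5   6   7   8   9  10
  0   0   0   0   0   0   0   0   0   0   0   0
  1   0   0   0   0   0   7   7   7   7   7   7
  2   0   0   0   0   0   7   7   7   7   7   7
  3   0   0   0   0   0  12  12  12  12  12  19
  4   0   0   0   0   0  12  12  12  12  12  19
  5   0   0   0   0   4  12  12  12  12  16  19
  6   0   0   0   0   4  12  12  12  12  16  19

19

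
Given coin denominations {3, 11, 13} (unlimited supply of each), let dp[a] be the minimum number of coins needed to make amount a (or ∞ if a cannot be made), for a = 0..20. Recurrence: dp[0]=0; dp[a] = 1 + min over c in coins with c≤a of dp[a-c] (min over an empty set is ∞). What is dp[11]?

 a  0  1  2  3  4  5  6  7  8  9 10 11 12 13 14 15 16 17 18 19 20
dp  0  -  -  1  -  -  2  -  -  3  -  1  4  1  2  5  2  3  6  3  4
(- denotes ∞ / unreachable)

1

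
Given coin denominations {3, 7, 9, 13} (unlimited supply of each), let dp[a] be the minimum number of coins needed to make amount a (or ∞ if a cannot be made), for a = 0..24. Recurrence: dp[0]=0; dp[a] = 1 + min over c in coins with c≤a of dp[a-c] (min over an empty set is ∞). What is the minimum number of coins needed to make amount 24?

 a  0  1  2  3  4  5  6  7  8  9 10 11 12 13 14 15 16 17 18 19 20 21 22 23 24
dp  0  -  -  1  -  -  2  1  -  1  2  -  2  1  2  3  2  3  2  3  2  3  2  3  4
(- denotes ∞ / unreachable)

4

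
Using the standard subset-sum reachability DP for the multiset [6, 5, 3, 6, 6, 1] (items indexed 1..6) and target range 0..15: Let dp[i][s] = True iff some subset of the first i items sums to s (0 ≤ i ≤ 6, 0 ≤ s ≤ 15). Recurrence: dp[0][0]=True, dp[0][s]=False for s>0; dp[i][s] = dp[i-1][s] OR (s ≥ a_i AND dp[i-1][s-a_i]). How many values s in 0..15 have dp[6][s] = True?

i\s   0   1   2   3   4   5   6   7   8   9  10  11  12  13  14  15
  0   T   F   F   F   F   F   F   F   F   F   F   F   F   F   F   F
  1   T   F   F   F   F   F   T   F   F   F   F   F   F   F   F   F
  2   T   F   F   F   F   T   T   F   F   F   F   T   F   F   F   F
  3   T   F   F   T   F   T   T   F   T   T   F   T   F   F   T   F
  4   T   F   F   T   F   T   T   F   T   T   F   T   T   F   T   T
  5   T   F   F   T   F   T   T   F   T   T   F   T   T   F   T   T
  6   T   T   F   T   T   T   T   T   T   T   T   T   T   T   T   T

15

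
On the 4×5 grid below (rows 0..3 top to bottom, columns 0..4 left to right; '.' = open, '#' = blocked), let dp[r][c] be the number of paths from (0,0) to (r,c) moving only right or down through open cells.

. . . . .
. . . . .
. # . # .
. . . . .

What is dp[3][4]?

r\c   0   1   2   3   4
  0   1   1   1   1   1
  1   1   2   3   4   5
  2   1   0   3   0   5
  3   1   1   4   4   9

9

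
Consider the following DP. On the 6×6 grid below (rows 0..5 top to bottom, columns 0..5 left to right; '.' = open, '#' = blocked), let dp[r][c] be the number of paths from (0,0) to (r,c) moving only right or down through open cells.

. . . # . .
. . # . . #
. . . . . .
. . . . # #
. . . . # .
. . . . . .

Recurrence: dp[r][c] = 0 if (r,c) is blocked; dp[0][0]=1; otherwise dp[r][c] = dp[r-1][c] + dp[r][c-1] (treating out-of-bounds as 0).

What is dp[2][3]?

3

r\c   0   1   2   3   4   5
  0   1   1   1   0   0   0
  1   1   2   0   0   0   0
  2   1   3   3   3   3   3
  3   1   4   7  10   0   0
  4   1   5  12  22   0   0
  5   1   6  18  40  40  40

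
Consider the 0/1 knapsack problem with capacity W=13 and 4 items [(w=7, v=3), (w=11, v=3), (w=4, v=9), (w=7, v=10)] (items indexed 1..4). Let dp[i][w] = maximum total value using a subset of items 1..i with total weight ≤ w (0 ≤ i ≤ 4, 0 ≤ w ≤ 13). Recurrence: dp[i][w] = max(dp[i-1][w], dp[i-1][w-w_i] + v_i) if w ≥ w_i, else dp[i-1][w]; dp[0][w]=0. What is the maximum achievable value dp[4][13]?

i\w   0   1   2   3   4   5   6   7   8   9  10  11  12  13
  0   0   0   0   0   0   0   0   0   0   0   0   0   0   0
  1   0   0   0   0   0   0   0   3   3   3   3   3   3   3
  2   0   0   0   0   0   0   0   3   3   3   3   3   3   3
  3   0   0   0   0   9   9   9   9   9   9   9  12  12  12
  4   0   0   0   0   9   9   9  10  10  10  10  19  19  19

19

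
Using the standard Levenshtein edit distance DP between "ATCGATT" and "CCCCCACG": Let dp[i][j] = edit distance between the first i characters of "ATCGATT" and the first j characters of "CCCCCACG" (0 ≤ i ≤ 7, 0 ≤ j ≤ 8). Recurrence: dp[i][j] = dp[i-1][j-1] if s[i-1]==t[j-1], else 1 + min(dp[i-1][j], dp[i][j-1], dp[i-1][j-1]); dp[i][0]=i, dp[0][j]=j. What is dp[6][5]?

   ''  C  C  C  C  C  A  C  G
''  0  1  2  3  4  5  6  7  8
 A  1  1  2  3  4  5  5  6  7
 T  2  2  2  3  4  5  6  6  7
 C  3  2  2  2  3  4  5  6  7
 G  4  3  3  3  3  4  5  6  6
 A  5  4  4  4  4  4  4  5  6
 T  6  5  5  5  5  5  5  5  6
 T  7  6  6  6  6  6  6  6  6

5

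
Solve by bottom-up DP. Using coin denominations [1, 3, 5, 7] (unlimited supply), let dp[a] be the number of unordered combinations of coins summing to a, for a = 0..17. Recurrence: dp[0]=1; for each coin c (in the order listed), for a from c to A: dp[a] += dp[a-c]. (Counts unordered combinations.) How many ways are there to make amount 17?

after  coin     0     1     2     3     4     5     6     7     8     9    10    11    12    13    14    15    16    17
          1     1     1     1     1     1     1     1     1     1     1     1     1     1     1     1     1     1     1
          3     1     1     1     2     2     2     3     3     3     4     4     4     5     5     5     6     6     6
          5     1     1     1     2     2     3     4     4     5     6     7     8     9    10    11    13    14    15
          7     1     1     1     2     2     3     4     5     6     7     9    10    12    14    16    19    21    24

24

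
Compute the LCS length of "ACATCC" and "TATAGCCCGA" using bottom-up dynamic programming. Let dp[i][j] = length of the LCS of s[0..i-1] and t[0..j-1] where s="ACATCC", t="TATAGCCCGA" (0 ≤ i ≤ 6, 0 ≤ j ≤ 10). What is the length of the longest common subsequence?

   ''  T  A  T  A  G  C  C  C  G  A
''  0  0  0  0  0  0  0  0  0  0  0
 A  0  0  1  1  1  1  1  1  1  1  1
 C  0  0  1  1  1  1  2  2  2  2  2
 A  0  0  1  1  2  2  2  2  2  2  3
 T  0  1  1  2  2  2  2  2  2  2  3
 C  0  1  1  2  2  2  3  3  3  3  3
 C  0  1  1  2  2  2  3  4  4  4  4

4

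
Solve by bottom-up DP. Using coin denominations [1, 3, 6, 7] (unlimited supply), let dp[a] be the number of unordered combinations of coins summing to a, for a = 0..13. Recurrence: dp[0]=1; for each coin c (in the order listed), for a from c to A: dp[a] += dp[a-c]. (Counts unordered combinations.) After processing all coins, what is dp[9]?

after  coin     0     1     2     3     4     5     6     7     8     9    10    11    12    13
          1     1     1     1     1     1     1     1     1     1     1     1     1     1     1
          3     1     1     1     2     2     2     3     3     3     4     4     4     5     5
          6     1     1     1     2     2     2     4     4     4     6     6     6     9     9
          7     1     1     1     2     2     2     4     5     5     7     8     8    11    13

7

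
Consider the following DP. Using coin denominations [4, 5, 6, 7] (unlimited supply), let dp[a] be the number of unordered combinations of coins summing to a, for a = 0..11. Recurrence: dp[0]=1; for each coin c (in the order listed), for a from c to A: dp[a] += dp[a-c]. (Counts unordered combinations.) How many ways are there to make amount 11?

2

after  coin     0     1     2     3     4     5     6     7     8     9    10    11
          4     1     0     0     0     1     0     0     0     1     0     0     0
          5     1     0     0     0     1     1     0     0     1     1     1     0
          6     1     0     0     0     1     1     1     0     1     1     2     1
          7     1     0     0     0     1     1     1     1     1     1     2     2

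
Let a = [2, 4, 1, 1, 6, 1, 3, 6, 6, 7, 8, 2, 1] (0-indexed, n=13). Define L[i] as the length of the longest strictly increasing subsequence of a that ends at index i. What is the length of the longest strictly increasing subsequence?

   i    0    1    2    3    4    5    6    7    8    9   10   11   12
a[i]    2    4    1    1    6    1    3    6    6    7    8    2    1
L[i]    1    2    1    1    3    1    2    3    3    4    5    2    1

5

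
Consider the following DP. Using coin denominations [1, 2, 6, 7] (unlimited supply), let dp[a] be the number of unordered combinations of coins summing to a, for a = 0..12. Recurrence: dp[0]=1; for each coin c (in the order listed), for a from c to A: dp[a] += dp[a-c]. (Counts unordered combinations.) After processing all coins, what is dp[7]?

after  coin     0     1     2     3     4     5     6     7     8     9    10    11    12
          1     1     1     1     1     1     1     1     1     1     1     1     1     1
          2     1     1     2     2     3     3     4     4     5     5     6     6     7
          6     1     1     2     2     3     3     5     5     7     7     9     9    12
          7     1     1     2     2     3     3     5     6     8     9    11    12    15

6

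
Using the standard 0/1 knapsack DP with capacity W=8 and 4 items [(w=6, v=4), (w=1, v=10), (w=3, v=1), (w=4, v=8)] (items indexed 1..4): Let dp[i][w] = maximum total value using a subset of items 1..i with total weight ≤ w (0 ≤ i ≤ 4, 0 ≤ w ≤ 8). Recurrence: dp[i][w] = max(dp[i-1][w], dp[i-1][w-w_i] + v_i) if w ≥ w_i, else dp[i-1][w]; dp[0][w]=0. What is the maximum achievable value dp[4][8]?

i\w   0   1   2   3   4   5   6   7   8
  0   0   0   0   0   0   0   0   0   0
  1   0   0   0   0   0   0   4   4   4
  2   0  10  10  10  10  10  10  14  14
  3   0  10  10  10  11  11  11  14  14
  4   0  10  10  10  11  18  18  18  19

19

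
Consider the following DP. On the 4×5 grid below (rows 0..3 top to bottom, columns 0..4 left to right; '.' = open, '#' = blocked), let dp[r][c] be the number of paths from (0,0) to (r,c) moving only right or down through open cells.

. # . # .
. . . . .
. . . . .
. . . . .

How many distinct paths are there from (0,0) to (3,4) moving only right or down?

15

r\c   0   1   2   3   4
  0   1   0   0   0   0
  1   1   1   1   1   1
  2   1   2   3   4   5
  3   1   3   6  10  15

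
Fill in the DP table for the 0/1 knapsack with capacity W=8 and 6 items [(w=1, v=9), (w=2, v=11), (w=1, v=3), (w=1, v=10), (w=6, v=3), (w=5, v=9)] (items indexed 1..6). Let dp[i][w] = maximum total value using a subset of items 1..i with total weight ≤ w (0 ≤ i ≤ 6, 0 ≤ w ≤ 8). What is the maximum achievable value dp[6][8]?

i\w   0   1   2   3   4   5   6   7   8
  0   0   0   0   0   0   0   0   0   0
  1   0   9   9   9   9   9   9   9   9
  2   0   9  11  20  20  20  20  20  20
  3   0   9  12  20  23  23  23  23  23
  4   0  10  19  22  30  33  33  33  33
  5   0  10  19  22  30  33  33  33  33
  6   0  10  19  22  30  33  33  33  33

33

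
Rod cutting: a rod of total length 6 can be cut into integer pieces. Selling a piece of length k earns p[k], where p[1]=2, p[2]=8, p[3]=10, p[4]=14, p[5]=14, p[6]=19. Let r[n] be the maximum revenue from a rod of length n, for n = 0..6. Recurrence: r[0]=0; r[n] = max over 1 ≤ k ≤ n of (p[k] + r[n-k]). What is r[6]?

24

   n    0    1    2    3    4    5    6
r[n]    0    2    8   10   16   18   24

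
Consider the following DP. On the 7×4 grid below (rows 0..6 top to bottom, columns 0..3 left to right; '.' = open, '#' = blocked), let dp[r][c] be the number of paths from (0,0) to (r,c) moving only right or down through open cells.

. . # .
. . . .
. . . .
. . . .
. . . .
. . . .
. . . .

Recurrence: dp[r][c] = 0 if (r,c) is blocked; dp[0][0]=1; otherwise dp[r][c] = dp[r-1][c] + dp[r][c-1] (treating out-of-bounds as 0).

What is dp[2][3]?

7

r\c   0   1   2   3
  0   1   1   0   0
  1   1   2   2   2
  2   1   3   5   7
  3   1   4   9  16
  4   1   5  14  30
  5   1   6  20  50
  6   1   7  27  77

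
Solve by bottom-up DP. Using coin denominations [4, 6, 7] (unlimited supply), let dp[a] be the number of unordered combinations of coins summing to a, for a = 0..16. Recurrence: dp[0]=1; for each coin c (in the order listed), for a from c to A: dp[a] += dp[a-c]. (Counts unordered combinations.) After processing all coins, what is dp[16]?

after  coin     0     1     2     3     4     5     6     7     8     9    10    11    12    13    14    15    16
          4     1     0     0     0     1     0     0     0     1     0     0     0     1     0     0     0     1
          6     1     0     0     0     1     0     1     0     1     0     1     0     2     0     1     0     2
          7     1     0     0     0     1     0     1     1     1     0     1     1     2     1     2     1     2

2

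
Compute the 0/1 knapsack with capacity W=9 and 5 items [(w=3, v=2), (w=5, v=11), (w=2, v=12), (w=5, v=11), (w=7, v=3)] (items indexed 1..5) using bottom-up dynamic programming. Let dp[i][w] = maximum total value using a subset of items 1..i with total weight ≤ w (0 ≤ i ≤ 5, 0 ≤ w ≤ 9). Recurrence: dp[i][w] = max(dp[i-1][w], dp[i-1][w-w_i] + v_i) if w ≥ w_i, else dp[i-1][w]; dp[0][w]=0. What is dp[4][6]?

14

i\w   0   1   2   3   4   5   6   7   8   9
  0   0   0   0   0   0   0   0   0   0   0
  1   0   0   0   2   2   2   2   2   2   2
  2   0   0   0   2   2  11  11  11  13  13
  3   0   0  12  12  12  14  14  23  23  23
  4   0   0  12  12  12  14  14  23  23  23
  5   0   0  12  12  12  14  14  23  23  23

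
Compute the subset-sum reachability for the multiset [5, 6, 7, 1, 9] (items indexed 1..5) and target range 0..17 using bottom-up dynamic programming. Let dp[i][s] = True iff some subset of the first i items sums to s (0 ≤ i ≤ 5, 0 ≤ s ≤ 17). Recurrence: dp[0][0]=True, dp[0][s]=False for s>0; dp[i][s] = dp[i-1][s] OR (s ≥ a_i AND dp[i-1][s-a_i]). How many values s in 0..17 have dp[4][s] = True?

i\s   0   1   2   3   4   5   6   7   8   9  10  11  12  13  14  15  16  17
  0   T   F   F   F   F   F   F   F   F   F   F   F   F   F   F   F   F   F
  1   T   F   F   F   F   T   F   F   F   F   F   F   F   F   F   F   F   F
  2   T   F   F   F   F   T   T   F   F   F   F   T   F   F   F   F   F   F
  3   T   F   F   F   F   T   T   T   F   F   F   T   T   T   F   F   F   F
  4   T   T   F   F   F   T   T   T   T   F   F   T   T   T   T   F   F   F
  5   T   T   F   F   F   T   T   T   T   T   T   T   T   T   T   T   T   T

10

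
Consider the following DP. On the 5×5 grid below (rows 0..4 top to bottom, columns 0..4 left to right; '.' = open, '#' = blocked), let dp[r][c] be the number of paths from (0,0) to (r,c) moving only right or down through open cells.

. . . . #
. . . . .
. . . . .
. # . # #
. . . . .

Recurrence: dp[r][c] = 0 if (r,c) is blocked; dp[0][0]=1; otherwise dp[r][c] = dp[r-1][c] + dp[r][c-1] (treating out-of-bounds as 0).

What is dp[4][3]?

7

r\c   0   1   2   3   4
  0   1   1   1   1   0
  1   1   2   3   4   4
  2   1   3   6  10  14
  3   1   0   6   0   0
  4   1   1   7   7   7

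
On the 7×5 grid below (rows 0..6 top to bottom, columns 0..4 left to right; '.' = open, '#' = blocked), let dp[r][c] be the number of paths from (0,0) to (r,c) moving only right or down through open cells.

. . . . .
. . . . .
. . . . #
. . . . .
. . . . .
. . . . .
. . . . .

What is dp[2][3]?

10

r\c   0   1   2   3   4
  0   1   1   1   1   1
  1   1   2   3   4   5
  2   1   3   6  10   0
  3   1   4  10  20  20
  4   1   5  15  35  55
  5   1   6  21  56 111
  6   1   7  28  84 195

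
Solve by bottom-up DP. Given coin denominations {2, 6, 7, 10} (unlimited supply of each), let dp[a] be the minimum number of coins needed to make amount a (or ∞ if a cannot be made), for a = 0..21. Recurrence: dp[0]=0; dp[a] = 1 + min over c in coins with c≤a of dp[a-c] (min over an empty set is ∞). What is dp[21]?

3

 a  0  1  2  3  4  5  6  7  8  9 10 11 12 13 14 15 16 17 18 19 20 21
dp  0  -  1  -  2  -  1  1  2  2  1  3  2  2  2  3  2  2  3  3  2  3
(- denotes ∞ / unreachable)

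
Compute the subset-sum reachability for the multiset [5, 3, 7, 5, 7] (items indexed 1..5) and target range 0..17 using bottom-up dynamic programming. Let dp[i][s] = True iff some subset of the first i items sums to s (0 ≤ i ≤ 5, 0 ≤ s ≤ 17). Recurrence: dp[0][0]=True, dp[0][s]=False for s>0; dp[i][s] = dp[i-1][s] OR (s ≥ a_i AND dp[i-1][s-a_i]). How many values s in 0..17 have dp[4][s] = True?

i\s   0   1   2   3   4   5   6   7   8   9  10  11  12  13  14  15  16  17
  0   T   F   F   F   F   F   F   F   F   F   F   F   F   F   F   F   F   F
  1   T   F   F   F   F   T   F   F   F   F   F   F   F   F   F   F   F   F
  2   T   F   F   T   F   T   F   F   T   F   F   F   F   F   F   F   F   F
  3   T   F   F   T   F   T   F   T   T   F   T   F   T   F   F   T   F   F
  4   T   F   F   T   F   T   F   T   T   F   T   F   T   T   F   T   F   T
  5   T   F   F   T   F   T   F   T   T   F   T   F   T   T   T   T   F   T

10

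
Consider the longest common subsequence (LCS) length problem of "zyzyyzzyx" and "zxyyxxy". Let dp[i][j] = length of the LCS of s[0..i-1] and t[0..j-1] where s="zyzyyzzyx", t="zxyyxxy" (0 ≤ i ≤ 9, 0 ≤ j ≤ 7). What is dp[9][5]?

   ''  z  x  y  y  x  x  y
''  0  0  0  0  0  0  0  0
 z  0  1  1  1  1  1  1  1
 y  0  1  1  2  2  2  2  2
 z  0  1  1  2  2  2  2  2
 y  0  1  1  2  3  3  3  3
 y  0  1  1  2  3  3  3  4
 z  0  1  1  2  3  3  3  4
 z  0  1  1  2  3  3  3  4
 y  0  1  1  2  3  3  3  4
 x  0  1  2  2  3  4  4  4

4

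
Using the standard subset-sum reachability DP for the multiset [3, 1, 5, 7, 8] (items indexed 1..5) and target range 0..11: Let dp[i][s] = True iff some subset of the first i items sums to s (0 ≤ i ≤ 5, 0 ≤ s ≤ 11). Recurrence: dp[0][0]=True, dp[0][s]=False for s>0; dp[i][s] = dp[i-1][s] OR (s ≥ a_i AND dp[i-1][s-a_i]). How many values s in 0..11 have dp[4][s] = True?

11

i\s   0   1   2   3   4   5   6   7   8   9  10  11
  0   T   F   F   F   F   F   F   F   F   F   F   F
  1   T   F   F   T   F   F   F   F   F   F   F   F
  2   T   T   F   T   T   F   F   F   F   F   F   F
  3   T   T   F   T   T   T   T   F   T   T   F   F
  4   T   T   F   T   T   T   T   T   T   T   T   T
  5   T   T   F   T   T   T   T   T   T   T   T   T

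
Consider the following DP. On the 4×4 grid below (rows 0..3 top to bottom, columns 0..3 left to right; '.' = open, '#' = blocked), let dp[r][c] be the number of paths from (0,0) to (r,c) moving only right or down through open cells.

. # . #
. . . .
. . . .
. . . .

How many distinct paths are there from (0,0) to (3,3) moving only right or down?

10

r\c   0   1   2   3
  0   1   0   0   0
  1   1   1   1   1
  2   1   2   3   4
  3   1   3   6  10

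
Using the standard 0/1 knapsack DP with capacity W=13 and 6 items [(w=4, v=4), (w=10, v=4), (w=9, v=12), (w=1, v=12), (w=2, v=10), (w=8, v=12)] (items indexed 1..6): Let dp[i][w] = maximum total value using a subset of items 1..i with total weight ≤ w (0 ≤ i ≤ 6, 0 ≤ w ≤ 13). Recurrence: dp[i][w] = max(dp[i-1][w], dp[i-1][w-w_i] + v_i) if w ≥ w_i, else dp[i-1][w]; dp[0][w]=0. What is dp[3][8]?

4

i\w   0   1   2   3   4   5   6   7   8   9  10  11  12  13
  0   0   0   0   0   0   0   0   0   0   0   0   0   0   0
  1   0   0   0   0   4   4   4   4   4   4   4   4   4   4
  2   0   0   0   0   4   4   4   4   4   4   4   4   4   4
  3   0   0   0   0   4   4   4   4   4  12  12  12  12  16
  4   0  12  12  12  12  16  16  16  16  16  24  24  24  24
  5   0  12  12  22  22  22  22  26  26  26  26  26  34  34
  6   0  12  12  22  22  22  22  26  26  26  26  34  34  34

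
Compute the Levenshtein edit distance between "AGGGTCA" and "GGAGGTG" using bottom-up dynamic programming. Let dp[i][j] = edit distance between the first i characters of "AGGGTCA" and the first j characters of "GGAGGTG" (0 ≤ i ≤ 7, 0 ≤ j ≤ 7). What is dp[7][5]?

5

   ''  G  G  A  G  G  T  G
''  0  1  2  3  4  5  6  7
 A  1  1  2  2  3  4  5  6
 G  2  1  1  2  2  3  4  5
 G  3  2  1  2  2  2  3  4
 G  4  3  2  2  2  2  3  3
 T  5  4  3  3  3  3  2  3
 C  6  5  4  4  4  4  3  3
 A  7  6  5  4  5  5  4  4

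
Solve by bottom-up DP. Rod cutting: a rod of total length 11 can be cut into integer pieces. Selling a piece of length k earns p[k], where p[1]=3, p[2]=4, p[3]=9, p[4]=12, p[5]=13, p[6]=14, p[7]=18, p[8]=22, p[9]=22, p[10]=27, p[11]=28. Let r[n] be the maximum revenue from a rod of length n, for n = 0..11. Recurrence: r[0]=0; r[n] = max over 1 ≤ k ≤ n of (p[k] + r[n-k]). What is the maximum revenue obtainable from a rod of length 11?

   n    0    1    2    3    4    5    6    7    8    9   10   11
r[n]    0    3    6    9   12   15   18   21   24   27   30   33

33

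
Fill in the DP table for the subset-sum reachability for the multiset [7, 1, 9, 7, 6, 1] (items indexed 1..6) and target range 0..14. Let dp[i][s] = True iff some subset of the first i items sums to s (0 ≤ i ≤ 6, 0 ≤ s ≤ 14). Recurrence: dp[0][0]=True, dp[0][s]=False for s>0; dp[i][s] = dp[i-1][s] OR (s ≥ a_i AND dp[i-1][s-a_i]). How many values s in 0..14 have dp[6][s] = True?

i\s   0   1   2   3   4   5   6   7   8   9  10  11  12  13  14
  0   T   F   F   F   F   F   F   F   F   F   F   F   F   F   F
  1   T   F   F   F   F   F   F   T   F   F   F   F   F   F   F
  2   T   T   F   F   F   F   F   T   T   F   F   F   F   F   F
  3   T   T   F   F   F   F   F   T   T   T   T   F   F   F   F
  4   T   T   F   F   F   F   F   T   T   T   T   F   F   F   T
  5   T   T   F   F   F   F   T   T   T   T   T   F   F   T   T
  6   T   T   T   F   F   F   T   T   T   T   T   T   F   T   T

11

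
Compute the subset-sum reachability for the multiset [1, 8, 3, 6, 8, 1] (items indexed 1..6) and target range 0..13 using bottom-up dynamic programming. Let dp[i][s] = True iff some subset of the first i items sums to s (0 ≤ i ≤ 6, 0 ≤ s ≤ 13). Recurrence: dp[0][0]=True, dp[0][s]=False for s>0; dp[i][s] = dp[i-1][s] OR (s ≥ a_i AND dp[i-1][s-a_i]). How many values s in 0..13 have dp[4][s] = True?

11

i\s   0   1   2   3   4   5   6   7   8   9  10  11  12  13
  0   T   F   F   F   F   F   F   F   F   F   F   F   F   F
  1   T   T   F   F   F   F   F   F   F   F   F   F   F   F
  2   T   T   F   F   F   F   F   F   T   T   F   F   F   F
  3   T   T   F   T   T   F   F   F   T   T   F   T   T   F
  4   T   T   F   T   T   F   T   T   T   T   T   T   T   F
  5   T   T   F   T   T   F   T   T   T   T   T   T   T   F
  6   T   T   T   T   T   T   T   T   T   T   T   T   T   T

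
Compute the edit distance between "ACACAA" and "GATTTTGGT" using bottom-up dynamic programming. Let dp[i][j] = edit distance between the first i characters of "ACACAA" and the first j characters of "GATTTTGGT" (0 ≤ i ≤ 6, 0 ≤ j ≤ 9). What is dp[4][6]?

5

   ''  G  A  T  T  T  T  G  G  T
''  0  1  2  3  4  5  6  7  8  9
 A  1  1  1  2  3  4  5  6  7  8
 C  2  2  2  2  3  4  5  6  7  8
 A  3  3  2  3  3  4  5  6  7  8
 C  4  4  3  3  4  4  5  6  7  8
 A  5  5  4  4  4  5  5  6  7  8
 A  6  6  5  5  5  5  6  6  7  8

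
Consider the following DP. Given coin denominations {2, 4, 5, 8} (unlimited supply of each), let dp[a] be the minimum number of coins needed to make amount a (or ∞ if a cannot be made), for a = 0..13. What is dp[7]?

2

 a  0  1  2  3  4  5  6  7  8  9 10 11 12 13
dp  0  -  1  -  1  1  2  2  1  2  2  3  2  2
(- denotes ∞ / unreachable)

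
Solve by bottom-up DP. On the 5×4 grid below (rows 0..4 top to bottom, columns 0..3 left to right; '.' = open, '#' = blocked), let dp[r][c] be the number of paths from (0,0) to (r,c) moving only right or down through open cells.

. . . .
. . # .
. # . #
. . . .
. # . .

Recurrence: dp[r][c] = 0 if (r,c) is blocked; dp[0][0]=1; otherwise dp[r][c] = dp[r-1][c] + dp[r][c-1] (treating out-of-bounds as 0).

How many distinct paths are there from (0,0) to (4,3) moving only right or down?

2

r\c   0   1   2   3
  0   1   1   1   1
  1   1   2   0   1
  2   1   0   0   0
  3   1   1   1   1
  4   1   0   1   2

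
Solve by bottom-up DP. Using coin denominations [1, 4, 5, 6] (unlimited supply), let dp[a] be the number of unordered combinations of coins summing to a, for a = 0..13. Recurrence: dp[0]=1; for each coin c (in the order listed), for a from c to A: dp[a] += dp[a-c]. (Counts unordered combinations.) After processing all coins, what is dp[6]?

after  coin     0     1     2     3     4     5     6     7     8     9    10    11    12    13
          1     1     1     1     1     1     1     1     1     1     1     1     1     1     1
          4     1     1     1     1     2     2     2     2     3     3     3     3     4     4
          5     1     1     1     1     2     3     3     3     4     5     6     6     7     8
          6     1     1     1     1     2     3     4     4     5     6     8     9    11    12

4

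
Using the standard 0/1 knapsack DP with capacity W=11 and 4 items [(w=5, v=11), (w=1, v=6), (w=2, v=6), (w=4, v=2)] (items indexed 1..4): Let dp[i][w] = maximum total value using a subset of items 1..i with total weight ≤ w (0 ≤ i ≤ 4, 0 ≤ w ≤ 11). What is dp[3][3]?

12

i\w   0   1   2   3   4   5   6   7   8   9  10  11
  0   0   0   0   0   0   0   0   0   0   0   0   0
  1   0   0   0   0   0  11  11  11  11  11  11  11
  2   0   6   6   6   6  11  17  17  17  17  17  17
  3   0   6   6  12  12  12  17  17  23  23  23  23
  4   0   6   6  12  12  12  17  17  23  23  23  23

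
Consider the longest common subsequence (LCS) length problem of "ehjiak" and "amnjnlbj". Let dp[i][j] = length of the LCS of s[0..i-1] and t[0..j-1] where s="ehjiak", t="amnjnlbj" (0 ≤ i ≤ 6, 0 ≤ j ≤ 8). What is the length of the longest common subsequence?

   ''  a  m  n  j  n  l  b  j
''  0  0  0  0  0  0  0  0  0
 e  0  0  0  0  0  0  0  0  0
 h  0  0  0  0  0  0  0  0  0
 j  0  0  0  0  1  1  1  1  1
 i  0  0  0  0  1  1  1  1  1
 a  0  1  1  1  1  1  1  1  1
 k  0  1  1  1  1  1  1  1  1

1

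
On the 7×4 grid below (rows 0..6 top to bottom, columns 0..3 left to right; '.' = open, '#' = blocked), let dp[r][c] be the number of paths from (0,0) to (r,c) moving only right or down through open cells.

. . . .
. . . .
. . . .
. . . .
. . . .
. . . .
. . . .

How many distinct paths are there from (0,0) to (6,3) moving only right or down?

84

r\c   0   1   2   3
  0   1   1   1   1
  1   1   2   3   4
  2   1   3   6  10
  3   1   4  10  20
  4   1   5  15  35
  5   1   6  21  56
  6   1   7  28  84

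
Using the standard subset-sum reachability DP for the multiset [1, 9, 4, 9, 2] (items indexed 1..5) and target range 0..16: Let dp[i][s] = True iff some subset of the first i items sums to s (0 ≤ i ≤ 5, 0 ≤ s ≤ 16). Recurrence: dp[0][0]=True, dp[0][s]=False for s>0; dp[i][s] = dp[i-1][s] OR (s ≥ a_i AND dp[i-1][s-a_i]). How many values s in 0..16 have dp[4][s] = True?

8

i\s   0   1   2   3   4   5   6   7   8   9  10  11  12  13  14  15  16
  0   T   F   F   F   F   F   F   F   F   F   F   F   F   F   F   F   F
  1   T   T   F   F   F   F   F   F   F   F   F   F   F   F   F   F   F
  2   T   T   F   F   F   F   F   F   F   T   T   F   F   F   F   F   F
  3   T   T   F   F   T   T   F   F   F   T   T   F   F   T   T   F   F
  4   T   T   F   F   T   T   F   F   F   T   T   F   F   T   T   F   F
  5   T   T   T   T   T   T   T   T   F   T   T   T   T   T   T   T   T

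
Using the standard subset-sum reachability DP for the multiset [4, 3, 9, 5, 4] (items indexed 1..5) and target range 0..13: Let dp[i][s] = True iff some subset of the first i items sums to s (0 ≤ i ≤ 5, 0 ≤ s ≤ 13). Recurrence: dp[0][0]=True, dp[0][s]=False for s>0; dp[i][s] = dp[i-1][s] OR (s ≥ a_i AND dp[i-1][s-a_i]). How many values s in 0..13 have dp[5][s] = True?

i\s   0   1   2   3   4   5   6   7   8   9  10  11  12  13
  0   T   F   F   F   F   F   F   F   F   F   F   F   F   F
  1   T   F   F   F   T   F   F   F   F   F   F   F   F   F
  2   T   F   F   T   T   F   F   T   F   F   F   F   F   F
  3   T   F   F   T   T   F   F   T   F   T   F   F   T   T
  4   T   F   F   T   T   T   F   T   T   T   F   F   T   T
  5   T   F   F   T   T   T   F   T   T   T   F   T   T   T

10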